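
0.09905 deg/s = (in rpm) 0.01651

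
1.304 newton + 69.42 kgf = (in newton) 682.1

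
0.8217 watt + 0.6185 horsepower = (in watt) 462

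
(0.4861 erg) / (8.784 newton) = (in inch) 2.179e-07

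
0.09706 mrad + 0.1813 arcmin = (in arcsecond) 30.9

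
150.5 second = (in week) 0.0002488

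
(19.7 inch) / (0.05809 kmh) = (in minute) 0.5168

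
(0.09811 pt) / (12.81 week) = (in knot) 8.684e-12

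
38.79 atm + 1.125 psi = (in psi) 571.2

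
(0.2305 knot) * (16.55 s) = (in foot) 6.439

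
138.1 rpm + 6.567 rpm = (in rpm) 144.7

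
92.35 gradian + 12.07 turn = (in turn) 12.3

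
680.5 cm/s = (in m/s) 6.805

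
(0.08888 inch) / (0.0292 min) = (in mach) 3.784e-06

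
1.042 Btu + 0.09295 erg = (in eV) 6.862e+21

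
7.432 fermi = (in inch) 2.926e-13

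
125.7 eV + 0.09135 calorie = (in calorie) 0.09135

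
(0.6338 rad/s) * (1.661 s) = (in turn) 0.1675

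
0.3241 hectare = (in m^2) 3241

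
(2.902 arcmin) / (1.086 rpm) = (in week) 1.227e-08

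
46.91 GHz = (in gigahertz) 46.91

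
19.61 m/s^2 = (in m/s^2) 19.61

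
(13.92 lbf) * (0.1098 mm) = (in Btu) 6.444e-06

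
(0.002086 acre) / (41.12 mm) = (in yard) 224.5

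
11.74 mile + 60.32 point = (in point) 5.356e+07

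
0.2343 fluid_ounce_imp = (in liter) 0.006657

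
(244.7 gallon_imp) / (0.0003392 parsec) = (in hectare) 1.063e-17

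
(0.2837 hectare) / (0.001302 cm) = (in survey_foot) 7.149e+08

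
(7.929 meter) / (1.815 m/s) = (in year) 1.385e-07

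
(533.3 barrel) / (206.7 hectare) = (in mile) 2.549e-08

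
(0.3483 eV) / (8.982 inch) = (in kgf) 2.494e-20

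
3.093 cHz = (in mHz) 30.93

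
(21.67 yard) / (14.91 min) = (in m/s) 0.02215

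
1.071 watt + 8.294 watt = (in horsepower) 0.01256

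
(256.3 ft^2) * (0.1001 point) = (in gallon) 0.2221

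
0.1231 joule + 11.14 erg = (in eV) 7.683e+17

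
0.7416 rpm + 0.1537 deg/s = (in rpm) 0.7672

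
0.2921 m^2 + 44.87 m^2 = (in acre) 0.01116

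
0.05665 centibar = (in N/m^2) 56.65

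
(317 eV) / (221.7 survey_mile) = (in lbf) 3.2e-23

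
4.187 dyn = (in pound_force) 9.413e-06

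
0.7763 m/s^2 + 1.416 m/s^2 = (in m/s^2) 2.192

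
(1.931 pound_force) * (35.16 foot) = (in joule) 92.05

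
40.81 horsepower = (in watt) 3.043e+04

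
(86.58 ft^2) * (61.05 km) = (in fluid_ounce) 1.66e+10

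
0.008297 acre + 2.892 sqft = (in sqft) 364.3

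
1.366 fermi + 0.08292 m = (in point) 235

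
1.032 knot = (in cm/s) 53.09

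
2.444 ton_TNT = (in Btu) 9.692e+06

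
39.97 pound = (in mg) 1.813e+07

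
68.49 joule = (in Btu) 0.06492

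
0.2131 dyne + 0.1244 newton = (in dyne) 1.244e+04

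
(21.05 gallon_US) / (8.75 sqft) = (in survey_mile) 6.091e-05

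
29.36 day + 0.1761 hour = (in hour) 704.8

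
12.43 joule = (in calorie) 2.971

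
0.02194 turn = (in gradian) 8.776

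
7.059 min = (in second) 423.5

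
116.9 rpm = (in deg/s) 701.4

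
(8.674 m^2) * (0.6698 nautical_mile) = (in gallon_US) 2.842e+06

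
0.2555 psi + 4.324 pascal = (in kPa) 1.766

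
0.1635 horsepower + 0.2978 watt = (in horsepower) 0.1639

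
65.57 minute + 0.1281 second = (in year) 0.0001248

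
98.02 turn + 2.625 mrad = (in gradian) 3.921e+04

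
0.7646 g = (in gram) 0.7646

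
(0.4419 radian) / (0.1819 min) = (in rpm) 0.3866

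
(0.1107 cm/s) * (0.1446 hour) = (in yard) 0.6302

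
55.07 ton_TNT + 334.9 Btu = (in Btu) 2.184e+08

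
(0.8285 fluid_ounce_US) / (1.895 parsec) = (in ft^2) 4.51e-21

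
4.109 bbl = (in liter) 653.3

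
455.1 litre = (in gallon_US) 120.2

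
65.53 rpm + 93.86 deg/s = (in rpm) 81.17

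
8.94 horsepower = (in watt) 6667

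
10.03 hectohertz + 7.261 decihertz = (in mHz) 1.004e+06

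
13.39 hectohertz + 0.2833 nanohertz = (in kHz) 1.339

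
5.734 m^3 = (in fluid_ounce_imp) 2.018e+05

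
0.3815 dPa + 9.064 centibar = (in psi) 1.315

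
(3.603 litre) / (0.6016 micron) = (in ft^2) 6.447e+04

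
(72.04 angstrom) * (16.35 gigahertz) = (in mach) 0.3459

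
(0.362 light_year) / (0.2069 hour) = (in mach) 1.35e+10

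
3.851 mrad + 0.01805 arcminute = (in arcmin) 13.26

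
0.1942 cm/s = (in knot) 0.003775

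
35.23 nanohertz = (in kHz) 3.523e-11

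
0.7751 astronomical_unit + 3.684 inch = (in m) 1.16e+11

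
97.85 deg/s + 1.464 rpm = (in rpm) 17.77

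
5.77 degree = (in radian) 0.1007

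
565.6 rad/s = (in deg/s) 3.241e+04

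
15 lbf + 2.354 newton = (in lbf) 15.53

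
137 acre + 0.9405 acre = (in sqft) 6.009e+06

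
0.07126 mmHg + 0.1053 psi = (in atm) 0.007259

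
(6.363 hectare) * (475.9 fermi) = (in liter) 3.028e-05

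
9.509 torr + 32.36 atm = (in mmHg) 2.46e+04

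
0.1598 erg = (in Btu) 1.515e-11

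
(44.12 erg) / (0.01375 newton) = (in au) 2.145e-15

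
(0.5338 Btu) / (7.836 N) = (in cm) 7187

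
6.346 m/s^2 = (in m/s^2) 6.346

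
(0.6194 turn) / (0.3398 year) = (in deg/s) 2.081e-05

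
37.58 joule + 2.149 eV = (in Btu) 0.03562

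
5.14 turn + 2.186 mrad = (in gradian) 2056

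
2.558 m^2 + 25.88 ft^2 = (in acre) 0.001226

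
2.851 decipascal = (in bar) 2.851e-06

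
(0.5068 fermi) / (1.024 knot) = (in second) 9.621e-16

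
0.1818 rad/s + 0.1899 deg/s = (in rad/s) 0.1851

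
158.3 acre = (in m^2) 6.406e+05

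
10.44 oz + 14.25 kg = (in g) 1.455e+04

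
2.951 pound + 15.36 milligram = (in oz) 47.22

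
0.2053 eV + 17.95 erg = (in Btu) 1.701e-09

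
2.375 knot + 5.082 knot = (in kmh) 13.81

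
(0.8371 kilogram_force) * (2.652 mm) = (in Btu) 2.063e-05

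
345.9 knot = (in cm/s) 1.779e+04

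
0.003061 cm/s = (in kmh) 0.0001102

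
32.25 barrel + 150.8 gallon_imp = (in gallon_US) 1536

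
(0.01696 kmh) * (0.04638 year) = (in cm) 6.891e+05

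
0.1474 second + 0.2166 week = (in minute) 2183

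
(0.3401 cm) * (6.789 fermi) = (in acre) 5.706e-21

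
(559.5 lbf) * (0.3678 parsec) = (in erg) 2.825e+26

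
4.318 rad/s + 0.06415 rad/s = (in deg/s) 251.1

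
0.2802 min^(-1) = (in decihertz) 0.0467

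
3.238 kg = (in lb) 7.139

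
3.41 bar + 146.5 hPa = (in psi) 51.58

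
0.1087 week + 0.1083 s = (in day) 0.7609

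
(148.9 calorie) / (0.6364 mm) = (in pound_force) 2.201e+05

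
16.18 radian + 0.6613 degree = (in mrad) 1.619e+04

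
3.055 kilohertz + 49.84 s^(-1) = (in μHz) 3.105e+09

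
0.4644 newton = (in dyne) 4.644e+04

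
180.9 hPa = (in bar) 0.1809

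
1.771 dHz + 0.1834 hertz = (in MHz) 3.605e-07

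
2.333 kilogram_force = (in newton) 22.88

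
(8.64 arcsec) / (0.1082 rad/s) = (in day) 4.481e-09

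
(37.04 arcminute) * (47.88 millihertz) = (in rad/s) 0.0005159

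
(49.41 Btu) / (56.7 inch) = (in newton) 3.62e+04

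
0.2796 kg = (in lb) 0.6164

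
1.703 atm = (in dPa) 1.726e+06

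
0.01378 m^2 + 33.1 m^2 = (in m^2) 33.11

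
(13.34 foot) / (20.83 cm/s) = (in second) 19.52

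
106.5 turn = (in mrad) 6.692e+05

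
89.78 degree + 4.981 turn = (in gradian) 2092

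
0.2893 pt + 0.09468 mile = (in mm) 1.524e+05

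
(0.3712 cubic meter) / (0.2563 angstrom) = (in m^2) 1.448e+10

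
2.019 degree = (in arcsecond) 7268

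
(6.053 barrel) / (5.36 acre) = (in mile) 2.757e-08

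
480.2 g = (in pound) 1.059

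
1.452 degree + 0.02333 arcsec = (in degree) 1.452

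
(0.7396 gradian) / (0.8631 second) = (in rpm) 0.1285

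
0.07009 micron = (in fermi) 7.009e+07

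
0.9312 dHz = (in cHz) 9.312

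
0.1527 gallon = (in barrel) 0.003636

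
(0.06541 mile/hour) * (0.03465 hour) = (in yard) 3.989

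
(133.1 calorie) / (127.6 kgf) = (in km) 0.000445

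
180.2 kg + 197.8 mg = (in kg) 180.2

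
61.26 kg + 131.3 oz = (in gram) 6.498e+04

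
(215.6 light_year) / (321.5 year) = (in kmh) 7.242e+08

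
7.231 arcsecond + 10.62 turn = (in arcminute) 2.294e+05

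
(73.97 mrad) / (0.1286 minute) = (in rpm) 0.09155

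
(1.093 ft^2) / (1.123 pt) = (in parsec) 8.307e-15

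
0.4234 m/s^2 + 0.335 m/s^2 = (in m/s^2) 0.7584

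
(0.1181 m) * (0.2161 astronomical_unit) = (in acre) 9.434e+05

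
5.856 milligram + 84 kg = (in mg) 8.4e+07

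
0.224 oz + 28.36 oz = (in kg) 0.8103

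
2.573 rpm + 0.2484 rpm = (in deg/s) 16.93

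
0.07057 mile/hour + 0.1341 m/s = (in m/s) 0.1656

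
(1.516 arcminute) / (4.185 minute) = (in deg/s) 0.0001006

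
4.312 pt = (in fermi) 1.521e+12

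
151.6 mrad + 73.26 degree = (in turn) 0.2276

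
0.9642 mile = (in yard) 1697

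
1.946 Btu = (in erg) 2.053e+10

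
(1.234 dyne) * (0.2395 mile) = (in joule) 0.004756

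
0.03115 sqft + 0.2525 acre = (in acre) 0.2525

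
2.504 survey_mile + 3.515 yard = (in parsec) 1.307e-13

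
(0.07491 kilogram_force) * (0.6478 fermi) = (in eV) 2970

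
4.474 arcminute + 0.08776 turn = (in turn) 0.08797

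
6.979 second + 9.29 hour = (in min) 557.5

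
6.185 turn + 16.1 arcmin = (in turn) 6.186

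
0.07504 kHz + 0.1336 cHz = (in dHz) 750.4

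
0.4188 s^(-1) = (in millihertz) 418.8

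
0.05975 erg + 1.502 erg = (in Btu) 1.48e-10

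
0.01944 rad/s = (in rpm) 0.1856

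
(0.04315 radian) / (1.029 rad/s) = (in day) 4.853e-07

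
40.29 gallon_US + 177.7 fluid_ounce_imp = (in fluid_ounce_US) 5328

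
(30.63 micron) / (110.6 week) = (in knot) 8.901e-13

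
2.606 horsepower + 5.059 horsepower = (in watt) 5716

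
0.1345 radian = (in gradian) 8.563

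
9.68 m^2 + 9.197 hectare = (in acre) 22.73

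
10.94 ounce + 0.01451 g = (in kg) 0.3102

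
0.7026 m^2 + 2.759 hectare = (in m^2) 2.759e+04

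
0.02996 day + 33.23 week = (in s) 2.01e+07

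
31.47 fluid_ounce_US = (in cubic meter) 0.0009307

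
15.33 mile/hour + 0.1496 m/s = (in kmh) 25.21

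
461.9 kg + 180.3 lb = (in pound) 1199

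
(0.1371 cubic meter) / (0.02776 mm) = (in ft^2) 5.316e+04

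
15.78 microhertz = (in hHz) 1.578e-07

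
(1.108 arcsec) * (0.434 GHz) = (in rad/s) 2331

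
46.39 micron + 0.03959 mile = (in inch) 2508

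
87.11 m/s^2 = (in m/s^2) 87.11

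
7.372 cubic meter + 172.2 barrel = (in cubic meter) 34.75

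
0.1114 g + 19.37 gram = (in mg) 1.948e+04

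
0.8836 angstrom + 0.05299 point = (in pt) 0.05299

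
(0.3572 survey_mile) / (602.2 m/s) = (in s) 0.9546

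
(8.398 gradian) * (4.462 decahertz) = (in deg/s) 337.2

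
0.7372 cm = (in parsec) 2.389e-19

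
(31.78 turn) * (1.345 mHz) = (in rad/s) 0.2686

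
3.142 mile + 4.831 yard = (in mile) 3.145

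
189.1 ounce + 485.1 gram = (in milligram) 5.846e+06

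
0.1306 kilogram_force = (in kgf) 0.1306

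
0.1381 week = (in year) 0.002648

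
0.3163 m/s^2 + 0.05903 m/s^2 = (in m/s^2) 0.3753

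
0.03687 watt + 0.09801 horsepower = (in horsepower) 0.09806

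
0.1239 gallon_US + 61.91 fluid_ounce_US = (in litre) 2.3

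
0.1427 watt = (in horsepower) 0.0001914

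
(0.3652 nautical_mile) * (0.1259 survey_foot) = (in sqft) 279.4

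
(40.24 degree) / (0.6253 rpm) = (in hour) 0.002979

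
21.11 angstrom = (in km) 2.111e-12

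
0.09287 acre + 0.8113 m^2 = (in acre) 0.09307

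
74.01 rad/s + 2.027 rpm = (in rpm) 708.8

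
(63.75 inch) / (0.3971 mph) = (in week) 1.508e-05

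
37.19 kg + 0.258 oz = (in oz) 1312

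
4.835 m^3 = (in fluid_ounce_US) 1.635e+05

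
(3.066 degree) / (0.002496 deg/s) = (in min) 20.47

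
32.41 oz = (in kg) 0.9188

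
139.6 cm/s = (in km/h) 5.026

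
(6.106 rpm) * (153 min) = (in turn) 934.2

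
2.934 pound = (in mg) 1.331e+06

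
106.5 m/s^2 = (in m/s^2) 106.5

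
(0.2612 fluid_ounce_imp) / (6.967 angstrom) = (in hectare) 1.065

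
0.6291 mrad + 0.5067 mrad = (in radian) 0.001136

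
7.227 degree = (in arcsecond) 2.602e+04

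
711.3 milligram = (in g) 0.7113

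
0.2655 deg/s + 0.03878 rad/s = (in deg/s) 2.487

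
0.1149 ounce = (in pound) 0.007181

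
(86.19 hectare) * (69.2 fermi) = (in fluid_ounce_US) 0.002017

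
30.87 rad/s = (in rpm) 294.8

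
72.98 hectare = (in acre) 180.3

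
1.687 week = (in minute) 1.7e+04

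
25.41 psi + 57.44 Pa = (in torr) 1315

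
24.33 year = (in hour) 2.131e+05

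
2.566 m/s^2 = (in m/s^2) 2.566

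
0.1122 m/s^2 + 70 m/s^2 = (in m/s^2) 70.11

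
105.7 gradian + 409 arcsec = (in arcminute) 5715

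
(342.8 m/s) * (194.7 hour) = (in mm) 2.403e+11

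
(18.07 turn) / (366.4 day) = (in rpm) 3.425e-05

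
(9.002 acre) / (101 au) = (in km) 2.411e-12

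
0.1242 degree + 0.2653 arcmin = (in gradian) 0.1429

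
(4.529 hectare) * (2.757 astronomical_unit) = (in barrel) 1.175e+17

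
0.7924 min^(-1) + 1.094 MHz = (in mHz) 1.094e+09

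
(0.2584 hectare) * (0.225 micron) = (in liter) 0.5814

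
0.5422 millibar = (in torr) 0.4067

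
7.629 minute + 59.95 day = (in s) 5.18e+06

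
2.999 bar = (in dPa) 2.999e+06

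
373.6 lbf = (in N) 1662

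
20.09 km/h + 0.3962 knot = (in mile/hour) 12.94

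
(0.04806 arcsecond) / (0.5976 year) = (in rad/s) 1.236e-14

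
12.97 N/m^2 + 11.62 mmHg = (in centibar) 1.562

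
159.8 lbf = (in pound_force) 159.8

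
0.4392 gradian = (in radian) 0.006899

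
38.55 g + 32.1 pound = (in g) 1.46e+04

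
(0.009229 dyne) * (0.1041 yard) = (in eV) 5.483e+10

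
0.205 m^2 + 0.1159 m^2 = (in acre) 7.93e-05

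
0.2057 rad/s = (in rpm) 1.964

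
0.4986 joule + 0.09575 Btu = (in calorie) 24.26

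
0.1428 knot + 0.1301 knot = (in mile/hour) 0.314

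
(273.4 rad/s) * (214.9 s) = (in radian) 5.875e+04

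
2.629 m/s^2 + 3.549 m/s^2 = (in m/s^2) 6.178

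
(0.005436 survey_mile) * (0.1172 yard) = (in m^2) 0.9375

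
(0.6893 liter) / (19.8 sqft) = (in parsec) 1.214e-20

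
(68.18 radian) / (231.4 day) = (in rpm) 3.257e-05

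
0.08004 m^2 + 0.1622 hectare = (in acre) 0.4008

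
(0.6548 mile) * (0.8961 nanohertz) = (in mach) 2.773e-09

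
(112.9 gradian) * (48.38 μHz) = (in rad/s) 8.58e-05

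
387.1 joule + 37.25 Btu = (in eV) 2.477e+23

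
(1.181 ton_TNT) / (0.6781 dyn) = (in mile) 4.528e+11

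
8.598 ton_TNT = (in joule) 3.597e+10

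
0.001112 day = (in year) 3.047e-06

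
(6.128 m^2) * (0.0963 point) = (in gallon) 0.055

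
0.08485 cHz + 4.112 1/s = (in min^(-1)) 246.8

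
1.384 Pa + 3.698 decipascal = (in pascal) 1.754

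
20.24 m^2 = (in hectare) 0.002024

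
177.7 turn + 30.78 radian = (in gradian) 7.304e+04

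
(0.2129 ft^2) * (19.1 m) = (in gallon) 99.8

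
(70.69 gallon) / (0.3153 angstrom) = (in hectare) 8.487e+05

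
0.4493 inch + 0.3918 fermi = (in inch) 0.4493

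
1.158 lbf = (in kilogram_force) 0.5253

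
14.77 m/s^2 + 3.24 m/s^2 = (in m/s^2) 18.01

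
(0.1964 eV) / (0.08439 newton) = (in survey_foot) 1.223e-18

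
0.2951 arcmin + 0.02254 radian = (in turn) 0.003601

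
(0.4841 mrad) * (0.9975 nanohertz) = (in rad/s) 4.829e-13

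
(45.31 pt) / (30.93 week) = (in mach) 2.509e-12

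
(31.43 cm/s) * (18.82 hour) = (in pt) 6.036e+07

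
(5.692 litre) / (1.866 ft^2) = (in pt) 93.07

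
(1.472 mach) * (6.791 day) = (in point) 8.336e+11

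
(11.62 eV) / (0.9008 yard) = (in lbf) 5.081e-19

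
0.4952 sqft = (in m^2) 0.04601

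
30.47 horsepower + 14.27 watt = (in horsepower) 30.49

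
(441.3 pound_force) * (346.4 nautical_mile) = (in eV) 7.86e+27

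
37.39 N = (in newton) 37.39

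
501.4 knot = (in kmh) 928.6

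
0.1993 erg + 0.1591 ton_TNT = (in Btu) 6.309e+05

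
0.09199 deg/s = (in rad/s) 0.001606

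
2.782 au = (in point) 1.18e+15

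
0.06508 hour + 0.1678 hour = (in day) 0.009703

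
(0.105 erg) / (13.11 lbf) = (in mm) 1.801e-07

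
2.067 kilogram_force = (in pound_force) 4.557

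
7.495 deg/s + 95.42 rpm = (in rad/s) 10.12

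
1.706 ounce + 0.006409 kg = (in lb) 0.1208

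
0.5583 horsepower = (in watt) 416.3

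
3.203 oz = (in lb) 0.2002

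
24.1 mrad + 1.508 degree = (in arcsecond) 1.04e+04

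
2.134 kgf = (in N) 20.93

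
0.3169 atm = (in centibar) 32.11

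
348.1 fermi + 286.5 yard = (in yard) 286.5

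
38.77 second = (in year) 1.229e-06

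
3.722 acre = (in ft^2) 1.621e+05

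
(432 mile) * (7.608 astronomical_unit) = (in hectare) 7.913e+13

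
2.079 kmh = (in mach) 0.001696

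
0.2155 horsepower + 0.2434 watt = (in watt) 160.9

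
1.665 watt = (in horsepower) 0.002233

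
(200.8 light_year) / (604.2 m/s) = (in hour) 8.734e+11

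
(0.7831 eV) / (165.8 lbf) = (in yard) 1.86e-22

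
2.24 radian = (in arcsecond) 4.62e+05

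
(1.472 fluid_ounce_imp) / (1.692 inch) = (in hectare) 9.732e-08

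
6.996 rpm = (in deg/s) 41.98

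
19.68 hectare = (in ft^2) 2.118e+06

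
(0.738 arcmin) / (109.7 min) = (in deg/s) 1.869e-06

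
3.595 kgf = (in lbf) 7.926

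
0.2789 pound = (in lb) 0.2789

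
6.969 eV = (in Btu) 1.058e-21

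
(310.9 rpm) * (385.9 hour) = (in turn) 7.199e+06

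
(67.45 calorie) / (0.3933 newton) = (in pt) 2.034e+06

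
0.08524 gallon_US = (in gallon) 0.08524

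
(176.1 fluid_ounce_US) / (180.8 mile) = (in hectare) 1.79e-12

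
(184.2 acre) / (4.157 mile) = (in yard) 121.9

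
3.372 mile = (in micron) 5.427e+09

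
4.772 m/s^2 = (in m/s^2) 4.772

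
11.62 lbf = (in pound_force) 11.62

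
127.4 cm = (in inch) 50.16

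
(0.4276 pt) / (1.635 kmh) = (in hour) 9.226e-08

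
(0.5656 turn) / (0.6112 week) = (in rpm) 9.18e-05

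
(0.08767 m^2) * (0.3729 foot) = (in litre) 9.965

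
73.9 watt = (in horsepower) 0.0991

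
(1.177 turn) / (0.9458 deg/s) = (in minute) 7.467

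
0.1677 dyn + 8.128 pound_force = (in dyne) 3.616e+06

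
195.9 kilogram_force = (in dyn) 1.921e+08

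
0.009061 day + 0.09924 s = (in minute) 13.05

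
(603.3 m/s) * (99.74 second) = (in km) 60.17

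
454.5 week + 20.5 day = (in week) 457.4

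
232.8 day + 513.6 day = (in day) 746.4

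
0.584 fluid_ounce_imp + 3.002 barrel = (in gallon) 126.1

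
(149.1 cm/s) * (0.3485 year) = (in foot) 5.376e+07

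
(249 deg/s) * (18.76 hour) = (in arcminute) 1.009e+09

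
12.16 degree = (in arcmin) 729.6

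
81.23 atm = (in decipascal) 8.231e+07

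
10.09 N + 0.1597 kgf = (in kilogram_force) 1.189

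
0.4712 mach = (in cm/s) 1.604e+04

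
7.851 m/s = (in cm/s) 785.1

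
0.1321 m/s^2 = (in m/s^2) 0.1321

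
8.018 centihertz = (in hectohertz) 0.0008018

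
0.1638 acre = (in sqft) 7135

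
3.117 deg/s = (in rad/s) 0.0544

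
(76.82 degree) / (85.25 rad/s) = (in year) 4.987e-10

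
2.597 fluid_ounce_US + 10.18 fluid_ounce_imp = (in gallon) 0.0967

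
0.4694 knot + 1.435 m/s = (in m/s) 1.676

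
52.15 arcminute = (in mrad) 15.17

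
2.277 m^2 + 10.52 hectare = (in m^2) 1.052e+05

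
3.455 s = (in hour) 0.0009597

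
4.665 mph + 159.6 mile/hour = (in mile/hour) 164.3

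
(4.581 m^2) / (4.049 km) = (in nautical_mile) 6.109e-07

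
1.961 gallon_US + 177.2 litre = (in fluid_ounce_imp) 6498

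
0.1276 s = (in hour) 3.544e-05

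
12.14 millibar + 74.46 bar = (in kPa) 7447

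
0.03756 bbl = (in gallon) 1.578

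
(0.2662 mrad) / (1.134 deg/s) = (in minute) 0.0002242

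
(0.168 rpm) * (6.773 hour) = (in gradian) 2.731e+04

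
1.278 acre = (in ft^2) 5.567e+04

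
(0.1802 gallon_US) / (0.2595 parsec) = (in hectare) 8.519e-24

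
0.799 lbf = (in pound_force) 0.799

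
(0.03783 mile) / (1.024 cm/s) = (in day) 0.06881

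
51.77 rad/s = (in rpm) 494.4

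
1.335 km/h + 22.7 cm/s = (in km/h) 2.152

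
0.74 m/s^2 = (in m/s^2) 0.74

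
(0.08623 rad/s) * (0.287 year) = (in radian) 7.805e+05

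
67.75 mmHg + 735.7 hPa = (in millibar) 826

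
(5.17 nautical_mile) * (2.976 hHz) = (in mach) 8368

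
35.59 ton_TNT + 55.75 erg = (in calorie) 3.559e+10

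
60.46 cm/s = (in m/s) 0.6046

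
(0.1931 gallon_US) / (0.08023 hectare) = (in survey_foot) 2.989e-06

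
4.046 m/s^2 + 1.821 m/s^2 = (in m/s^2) 5.867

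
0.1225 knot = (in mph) 0.141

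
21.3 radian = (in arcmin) 7.322e+04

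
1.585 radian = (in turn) 0.2523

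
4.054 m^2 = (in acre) 0.001002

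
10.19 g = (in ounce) 0.3594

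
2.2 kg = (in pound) 4.85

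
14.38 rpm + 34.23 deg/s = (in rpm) 20.08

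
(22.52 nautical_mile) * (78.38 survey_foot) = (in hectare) 99.64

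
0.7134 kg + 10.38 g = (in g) 723.8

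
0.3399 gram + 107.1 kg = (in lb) 236.1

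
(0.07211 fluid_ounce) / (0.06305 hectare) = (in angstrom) 33.82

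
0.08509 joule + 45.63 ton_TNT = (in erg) 1.909e+18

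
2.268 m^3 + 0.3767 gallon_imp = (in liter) 2270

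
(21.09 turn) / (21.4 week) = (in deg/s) 0.0005866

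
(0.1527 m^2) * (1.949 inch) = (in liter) 7.559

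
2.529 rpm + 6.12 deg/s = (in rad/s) 0.3717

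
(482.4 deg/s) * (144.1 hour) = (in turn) 6.951e+05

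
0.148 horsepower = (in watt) 110.4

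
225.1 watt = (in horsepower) 0.3019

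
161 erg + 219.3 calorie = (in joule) 917.6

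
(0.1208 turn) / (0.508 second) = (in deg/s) 85.61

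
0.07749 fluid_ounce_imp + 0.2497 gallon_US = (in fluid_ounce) 32.04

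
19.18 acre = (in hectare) 7.762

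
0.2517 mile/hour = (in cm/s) 11.25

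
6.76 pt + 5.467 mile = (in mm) 8.798e+06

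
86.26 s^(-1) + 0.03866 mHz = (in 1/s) 86.26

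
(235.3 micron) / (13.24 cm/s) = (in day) 2.057e-08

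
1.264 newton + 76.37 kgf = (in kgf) 76.5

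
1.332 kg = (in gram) 1332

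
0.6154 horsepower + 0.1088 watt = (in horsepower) 0.6155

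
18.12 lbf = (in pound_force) 18.12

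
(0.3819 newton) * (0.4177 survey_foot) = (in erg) 4.862e+05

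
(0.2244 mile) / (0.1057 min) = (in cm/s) 5694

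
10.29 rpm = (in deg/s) 61.74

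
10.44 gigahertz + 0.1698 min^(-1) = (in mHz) 1.044e+13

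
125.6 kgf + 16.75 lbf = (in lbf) 293.7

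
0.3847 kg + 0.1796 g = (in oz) 13.58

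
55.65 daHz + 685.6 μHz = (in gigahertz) 5.565e-07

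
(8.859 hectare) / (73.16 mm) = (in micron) 1.211e+12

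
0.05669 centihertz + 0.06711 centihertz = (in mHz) 1.238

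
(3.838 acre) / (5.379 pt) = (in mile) 5086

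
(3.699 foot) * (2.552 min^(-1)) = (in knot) 0.09322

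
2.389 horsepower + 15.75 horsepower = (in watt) 1.353e+04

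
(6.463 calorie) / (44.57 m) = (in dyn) 6.067e+04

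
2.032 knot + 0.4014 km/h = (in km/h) 4.165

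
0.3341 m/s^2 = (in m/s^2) 0.3341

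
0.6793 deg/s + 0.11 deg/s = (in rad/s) 0.01378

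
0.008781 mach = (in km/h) 10.76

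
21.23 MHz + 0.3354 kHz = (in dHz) 2.123e+08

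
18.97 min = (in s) 1138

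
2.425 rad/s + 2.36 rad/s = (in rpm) 45.69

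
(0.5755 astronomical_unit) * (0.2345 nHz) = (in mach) 0.05929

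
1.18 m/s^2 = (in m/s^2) 1.18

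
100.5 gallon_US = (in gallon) 100.5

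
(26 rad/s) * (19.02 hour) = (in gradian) 1.133e+08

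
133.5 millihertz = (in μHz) 1.335e+05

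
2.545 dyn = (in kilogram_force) 2.595e-06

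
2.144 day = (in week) 0.3063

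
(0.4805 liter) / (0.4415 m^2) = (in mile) 6.763e-07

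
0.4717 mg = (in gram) 0.0004717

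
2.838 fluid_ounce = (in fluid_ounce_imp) 2.954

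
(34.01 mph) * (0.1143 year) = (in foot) 1.798e+08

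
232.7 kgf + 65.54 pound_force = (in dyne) 2.574e+08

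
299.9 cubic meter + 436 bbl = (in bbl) 2322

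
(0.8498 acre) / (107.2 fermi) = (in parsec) 1.04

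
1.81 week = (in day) 12.67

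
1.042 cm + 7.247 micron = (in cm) 1.043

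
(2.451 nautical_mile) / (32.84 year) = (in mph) 9.805e-06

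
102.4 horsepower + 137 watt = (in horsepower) 102.6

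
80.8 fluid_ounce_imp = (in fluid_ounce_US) 77.63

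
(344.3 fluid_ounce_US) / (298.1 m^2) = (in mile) 2.122e-08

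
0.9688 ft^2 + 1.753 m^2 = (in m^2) 1.843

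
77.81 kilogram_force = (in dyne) 7.631e+07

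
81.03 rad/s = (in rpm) 773.8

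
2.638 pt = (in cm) 0.09306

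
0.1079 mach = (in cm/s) 3674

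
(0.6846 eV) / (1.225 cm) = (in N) 8.954e-18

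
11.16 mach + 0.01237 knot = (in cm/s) 3.8e+05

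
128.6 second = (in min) 2.143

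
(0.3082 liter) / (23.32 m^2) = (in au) 8.834e-17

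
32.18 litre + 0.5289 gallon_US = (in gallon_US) 9.03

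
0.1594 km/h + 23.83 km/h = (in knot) 12.95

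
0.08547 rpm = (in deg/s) 0.5128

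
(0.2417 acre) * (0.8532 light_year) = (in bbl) 4.966e+19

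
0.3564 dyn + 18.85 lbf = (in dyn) 8.385e+06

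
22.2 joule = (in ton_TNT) 5.306e-09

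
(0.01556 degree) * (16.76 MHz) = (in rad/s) 4552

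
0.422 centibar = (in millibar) 4.22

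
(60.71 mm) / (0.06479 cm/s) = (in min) 1.562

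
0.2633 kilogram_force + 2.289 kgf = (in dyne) 2.503e+06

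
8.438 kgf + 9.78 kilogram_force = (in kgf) 18.22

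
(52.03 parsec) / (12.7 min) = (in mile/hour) 4.713e+15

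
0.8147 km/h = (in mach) 0.0006646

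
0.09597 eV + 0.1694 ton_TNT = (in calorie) 1.694e+08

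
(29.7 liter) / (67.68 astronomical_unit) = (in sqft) 3.157e-14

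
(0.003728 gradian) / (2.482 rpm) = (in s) 0.0002253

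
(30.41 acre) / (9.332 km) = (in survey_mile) 0.008194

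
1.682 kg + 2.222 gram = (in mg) 1.684e+06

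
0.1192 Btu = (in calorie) 30.06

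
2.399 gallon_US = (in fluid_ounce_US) 307.1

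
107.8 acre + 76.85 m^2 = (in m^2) 4.363e+05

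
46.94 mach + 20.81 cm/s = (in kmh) 5.754e+04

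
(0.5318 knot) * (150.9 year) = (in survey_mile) 8.09e+05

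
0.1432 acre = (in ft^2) 6238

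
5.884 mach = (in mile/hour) 4482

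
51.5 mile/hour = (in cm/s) 2302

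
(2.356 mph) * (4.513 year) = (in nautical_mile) 8.094e+04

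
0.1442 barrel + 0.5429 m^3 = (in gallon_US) 149.5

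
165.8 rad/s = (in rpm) 1583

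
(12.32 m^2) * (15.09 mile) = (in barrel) 1.882e+06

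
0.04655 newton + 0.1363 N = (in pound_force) 0.04111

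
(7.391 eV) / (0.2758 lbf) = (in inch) 3.8e-17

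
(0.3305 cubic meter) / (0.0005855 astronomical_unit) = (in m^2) 3.773e-09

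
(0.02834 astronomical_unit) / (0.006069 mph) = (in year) 4.955e+04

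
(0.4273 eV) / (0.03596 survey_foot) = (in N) 6.246e-18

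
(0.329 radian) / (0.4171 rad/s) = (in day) 9.129e-06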